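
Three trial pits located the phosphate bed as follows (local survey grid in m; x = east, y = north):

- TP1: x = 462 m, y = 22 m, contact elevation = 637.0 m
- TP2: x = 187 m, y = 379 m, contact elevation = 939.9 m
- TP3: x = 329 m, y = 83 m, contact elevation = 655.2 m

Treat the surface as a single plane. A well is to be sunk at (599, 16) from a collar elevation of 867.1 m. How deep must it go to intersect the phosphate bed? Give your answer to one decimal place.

Two edge vectors: TP1→TP2 = (-275, 357, 302.9), TP1→TP3 = (-133, 61, 18.2).
Normal n = (TP1→TP2) × (TP1→TP3) = (-11979.5, -35280.7, 30706).
So ∂z/∂x = −n_x/n_z = 0.39014 and ∂z/∂y = −n_y/n_z = 1.14898.
Intercept c from TP1: 637 − 180.24 − 25.28 = 431.48.
At (599, 16): z_contact = 233.69 + 18.38 + 431.48 = 683.55 m.
Depth below ground = 867.1 − 683.55 = 183.5 m.

183.5 m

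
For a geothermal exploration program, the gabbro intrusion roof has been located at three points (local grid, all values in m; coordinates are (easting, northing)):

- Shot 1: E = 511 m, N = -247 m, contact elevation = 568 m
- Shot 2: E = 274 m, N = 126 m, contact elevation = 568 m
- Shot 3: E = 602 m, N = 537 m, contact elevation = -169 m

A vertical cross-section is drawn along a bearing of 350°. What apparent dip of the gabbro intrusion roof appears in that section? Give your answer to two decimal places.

Two edge vectors: Shot 1→Shot 2 = (-237, 373, 0), Shot 1→Shot 3 = (91, 784, -737).
Normal n = (Shot 1→Shot 2) × (Shot 1→Shot 3) = (-274901, -174669, -219751).
So ∂z/∂E = −n_x/n_z = −1.25097 and ∂z/∂N = −n_y/n_z = −0.79485.
Unit vector along 350° is (sin 350°, cos 350°) = (-0.1736, 0.9848).
Slope in that direction = a·(-0.1736) + b·(0.9848) = −0.56555.
Apparent dip = arctan|0.56555| = 29.49° (true dip is 56.0°, so apparent ≤ true as expected).

29.49°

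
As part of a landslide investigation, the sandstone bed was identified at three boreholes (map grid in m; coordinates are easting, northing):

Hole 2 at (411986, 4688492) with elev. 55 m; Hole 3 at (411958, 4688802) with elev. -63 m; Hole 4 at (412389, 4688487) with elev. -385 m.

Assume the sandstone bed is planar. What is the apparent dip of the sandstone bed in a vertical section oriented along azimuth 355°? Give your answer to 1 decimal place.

20.9°

Two edge vectors: Hole 2→Hole 3 = (-28, 310, -118), Hole 2→Hole 4 = (403, -5, -440).
Normal n = (Hole 2→Hole 3) × (Hole 2→Hole 4) = (-136990, -59874, -124790).
So ∂z/∂easting = −n_x/n_z = −1.09776 and ∂z/∂northing = −n_y/n_z = −0.47980.
Unit vector along 355° is (sin 355°, cos 355°) = (-0.0872, 0.9962).
Slope in that direction = a·(-0.0872) + b·(0.9962) = −0.38230.
Apparent dip = arctan|0.38230| = 20.9° (true dip is 50.1°, so apparent ≤ true as expected).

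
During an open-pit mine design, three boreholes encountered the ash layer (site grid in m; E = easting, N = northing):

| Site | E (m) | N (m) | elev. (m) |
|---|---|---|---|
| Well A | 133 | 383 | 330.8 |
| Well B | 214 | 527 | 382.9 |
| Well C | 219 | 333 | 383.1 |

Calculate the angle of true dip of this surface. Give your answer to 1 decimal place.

Let the plane be z = a·E + b·N + c.
Well B−Well A: 81a + 144b = 52.1;  Well C−Well A: 86a − 50b = 52.3.
Solving gives a = 0.61678, b = 0.01487.
Gradient magnitude |∇z| = √(a² + b²) = √(0.38042 + 0.00022) = 0.61696.
True dip = arctan(0.61696) = 31.7°, dipping toward W (azimuth ≈ 269°).

31.7°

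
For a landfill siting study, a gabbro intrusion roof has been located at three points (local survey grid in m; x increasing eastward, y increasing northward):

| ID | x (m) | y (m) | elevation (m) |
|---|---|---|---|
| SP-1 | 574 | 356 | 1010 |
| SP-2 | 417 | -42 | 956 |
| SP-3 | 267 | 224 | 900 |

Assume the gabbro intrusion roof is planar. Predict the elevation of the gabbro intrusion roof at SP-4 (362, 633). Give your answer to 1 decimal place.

Two edge vectors: SP-1→SP-2 = (-157, -398, -54), SP-1→SP-3 = (-307, -132, -110).
Normal n = (SP-1→SP-2) × (SP-1→SP-3) = (36652, -692, -101462).
So ∂z/∂x = −n_x/n_z = 0.36124 and ∂z/∂y = −n_y/n_z = −0.00682.
Intercept c from SP-1: 1010 − 207.35 + 2.43 = 805.08.
At (362, 633): z = 130.8 − 4.3 + 805.08 = 931.5 m.

931.5 m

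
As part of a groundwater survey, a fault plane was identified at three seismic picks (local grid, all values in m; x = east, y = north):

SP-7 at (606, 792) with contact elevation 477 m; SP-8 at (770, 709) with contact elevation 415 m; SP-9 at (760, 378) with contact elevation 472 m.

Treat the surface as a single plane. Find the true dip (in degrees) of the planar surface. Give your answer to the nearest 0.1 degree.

Let the plane be z = a·x + b·y + c.
SP-8−SP-7: 164a − 83b = −62;  SP-9−SP-7: 154a − 414b = −5.
Solving gives a = −0.45820, b = −0.15836.
Gradient magnitude |∇z| = √(a² + b²) = √(0.20994 + 0.02508) = 0.48479.
True dip = arctan(0.48479) = 25.9°, dipping toward ENE (azimuth ≈ 071°).

25.9°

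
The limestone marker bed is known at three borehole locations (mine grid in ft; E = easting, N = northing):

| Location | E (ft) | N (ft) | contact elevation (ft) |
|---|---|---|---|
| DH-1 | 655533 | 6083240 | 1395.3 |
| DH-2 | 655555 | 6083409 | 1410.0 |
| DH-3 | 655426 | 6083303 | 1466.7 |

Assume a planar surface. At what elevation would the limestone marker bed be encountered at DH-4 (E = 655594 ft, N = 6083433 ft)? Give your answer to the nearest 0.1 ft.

Two edge vectors: DH-1→DH-2 = (22, 169, 14.7), DH-1→DH-3 = (-107, 63, 71.4).
Normal n = (DH-1→DH-2) × (DH-1→DH-3) = (11140.5, -3143.7, 19469).
So ∂z/∂E = −n_x/n_z = −0.572217371 and ∂z/∂N = −n_y/n_z = 0.161472084.
Intercept c from DH-1: 1395.3 + 375107.37 − 982273.44 = −605770.77.
At (655594, 6083433): z = −375142.3 + 982304.6 − 605770.77 = 1391.6 ft.

1391.6 ft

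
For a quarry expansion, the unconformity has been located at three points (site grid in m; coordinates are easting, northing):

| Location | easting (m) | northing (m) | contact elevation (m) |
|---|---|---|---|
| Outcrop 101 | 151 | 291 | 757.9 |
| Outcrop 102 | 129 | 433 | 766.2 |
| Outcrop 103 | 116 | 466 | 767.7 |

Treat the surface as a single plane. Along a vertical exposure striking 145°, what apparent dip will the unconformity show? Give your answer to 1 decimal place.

Two edge vectors: Outcrop 101→Outcrop 102 = (-22, 142, 8.3), Outcrop 101→Outcrop 103 = (-35, 175, 9.8).
Normal n = (Outcrop 101→Outcrop 102) × (Outcrop 101→Outcrop 103) = (-60.9, -74.9, 1120).
So ∂z/∂easting = −n_x/n_z = 0.05438 and ∂z/∂northing = −n_y/n_z = 0.06688.
Unit vector along 145° is (sin 145°, cos 145°) = (0.5736, -0.8192).
Slope in that direction = a·(0.5736) + b·(-0.8192) = −0.02359.
Apparent dip = arctan|0.02359| = 1.4° (true dip is 4.9°, so apparent ≤ true as expected).

1.4°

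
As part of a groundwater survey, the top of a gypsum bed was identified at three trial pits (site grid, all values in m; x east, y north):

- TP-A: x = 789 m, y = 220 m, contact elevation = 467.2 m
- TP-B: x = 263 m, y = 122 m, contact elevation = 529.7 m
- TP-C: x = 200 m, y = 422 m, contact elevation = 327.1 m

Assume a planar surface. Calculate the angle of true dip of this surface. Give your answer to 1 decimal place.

Two edge vectors: TP-A→TP-B = (-526, -98, 62.5), TP-A→TP-C = (-589, 202, -140.1).
Normal n = (TP-A→TP-B) × (TP-A→TP-C) = (1104.8, -110505.1, -163974).
So ∂z/∂x = −n_x/n_z = 0.00674 and ∂z/∂y = −n_y/n_z = −0.67392.
Gradient magnitude |∇z| = √(a² + b²) = √(0.00005 + 0.45417) = 0.67395.
True dip = arctan(0.67395) = 34.0°, dipping toward N (azimuth ≈ 359°).

34.0°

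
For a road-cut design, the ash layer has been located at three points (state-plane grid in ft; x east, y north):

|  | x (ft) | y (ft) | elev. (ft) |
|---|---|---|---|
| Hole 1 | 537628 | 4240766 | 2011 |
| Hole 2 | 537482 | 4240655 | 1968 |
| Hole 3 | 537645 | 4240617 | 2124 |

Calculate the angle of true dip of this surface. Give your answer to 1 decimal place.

Two edge vectors: Hole 1→Hole 2 = (-146, -111, -43), Hole 1→Hole 3 = (17, -149, 113).
Normal n = (Hole 1→Hole 2) × (Hole 1→Hole 3) = (-18950, 15767, 23641).
So ∂z/∂x = −n_x/n_z = 0.80157 and ∂z/∂y = −n_y/n_z = −0.66693.
Gradient magnitude |∇z| = √(a² + b²) = √(0.64252 + 0.44480) = 1.04275.
True dip = arctan(1.04275) = 46.2°, dipping toward NW (azimuth ≈ 310°).

46.2°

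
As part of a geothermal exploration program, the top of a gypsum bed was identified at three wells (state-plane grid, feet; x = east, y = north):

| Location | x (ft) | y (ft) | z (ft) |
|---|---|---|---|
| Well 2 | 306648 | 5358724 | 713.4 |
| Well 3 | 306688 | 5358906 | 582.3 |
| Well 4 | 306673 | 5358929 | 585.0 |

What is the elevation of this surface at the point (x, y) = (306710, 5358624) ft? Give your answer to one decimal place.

Two edge vectors: Well 2→Well 3 = (40, 182, -131.1), Well 2→Well 4 = (25, 205, -128.4).
Normal n = (Well 2→Well 3) × (Well 2→Well 4) = (3506.7, 1858.5, 3650).
So ∂z/∂x = −n_x/n_z = −0.960739726 and ∂z/∂y = −n_y/n_z = −0.509178082.
Intercept c from Well 2: 713.4 + 294608.92 + 2728544.81 = 3023867.12.
At (306710, 5358624): z = −294668.5 − 2728493.9 + 3023867.12 = 704.8 ft.

704.8 ft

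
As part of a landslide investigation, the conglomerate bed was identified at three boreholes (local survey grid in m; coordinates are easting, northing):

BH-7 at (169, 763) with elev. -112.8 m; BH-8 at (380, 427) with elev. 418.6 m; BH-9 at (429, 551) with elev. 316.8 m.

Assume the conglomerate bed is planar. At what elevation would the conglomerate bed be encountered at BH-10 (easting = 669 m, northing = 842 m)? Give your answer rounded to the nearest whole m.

171 m

Let the plane be z = a·easting + b·northing + c.
BH-8−BH-7: 211a − 336b = 531.4;  BH-9−BH-7: 260a − 212b = 429.6.
Solving gives a = 0.74338, b = −1.11472.
Then c = -112.8 − a·169 − b·763 = 612.10.
At (669, 842): z = 497.3 − 938.6 + 612.10 = 170.8 m.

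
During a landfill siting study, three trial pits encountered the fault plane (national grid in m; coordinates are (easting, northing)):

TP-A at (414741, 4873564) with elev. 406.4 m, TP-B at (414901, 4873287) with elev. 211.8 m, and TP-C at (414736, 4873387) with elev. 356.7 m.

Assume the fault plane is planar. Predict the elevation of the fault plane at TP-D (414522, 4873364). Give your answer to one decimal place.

Let the plane be z = a·E + b·N + c.
TP-B−TP-A: 160a − 277b = −194.6;  TP-C−TP-A: −5a − 177b = −49.7.
Solving gives a = −0.696088201, b = 0.300454469.
Then c = 406.4 − a·414741 − b·4873564 = −1175181.37.
At (414522, 4873364): z = −288543.9 + 1464224.0 − 1175181.37 = 498.8 m.

498.8 m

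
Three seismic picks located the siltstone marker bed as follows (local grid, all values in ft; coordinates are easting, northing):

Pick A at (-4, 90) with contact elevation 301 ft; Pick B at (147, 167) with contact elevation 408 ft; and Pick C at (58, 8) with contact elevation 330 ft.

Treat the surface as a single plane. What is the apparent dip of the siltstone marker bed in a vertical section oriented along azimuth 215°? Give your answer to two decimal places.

25.44°

Two edge vectors: Pick A→Pick B = (151, 77, 107), Pick A→Pick C = (62, -82, 29).
Normal n = (Pick A→Pick B) × (Pick A→Pick C) = (11007, 2255, -17156).
So ∂z/∂easting = −n_x/n_z = 0.64158 and ∂z/∂northing = −n_y/n_z = 0.13144.
Unit vector along 215° is (sin 215°, cos 215°) = (-0.5736, -0.8192).
Slope in that direction = a·(-0.5736) + b·(-0.8192) = −0.47567.
Apparent dip = arctan|0.47567| = 25.44° (true dip is 33.2°, so apparent ≤ true as expected).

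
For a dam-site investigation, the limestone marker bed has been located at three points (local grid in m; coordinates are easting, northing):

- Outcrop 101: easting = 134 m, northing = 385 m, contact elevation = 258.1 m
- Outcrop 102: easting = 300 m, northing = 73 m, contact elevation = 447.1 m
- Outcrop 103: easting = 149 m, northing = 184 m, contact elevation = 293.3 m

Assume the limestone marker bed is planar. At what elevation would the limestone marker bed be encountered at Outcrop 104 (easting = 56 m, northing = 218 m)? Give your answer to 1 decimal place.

Let the plane be z = a·easting + b·northing + c.
Outcrop 102−Outcrop 101: 166a − 312b = 189;  Outcrop 103−Outcrop 101: 15a − 201b = 35.2.
Solving gives a = 0.94146, b = −0.10487.
Then c = 258.1 − a·134 − b·385 = 172.32.
At (56, 218): z = 52.7 − 22.9 + 172.32 = 202.2 m.

202.2 m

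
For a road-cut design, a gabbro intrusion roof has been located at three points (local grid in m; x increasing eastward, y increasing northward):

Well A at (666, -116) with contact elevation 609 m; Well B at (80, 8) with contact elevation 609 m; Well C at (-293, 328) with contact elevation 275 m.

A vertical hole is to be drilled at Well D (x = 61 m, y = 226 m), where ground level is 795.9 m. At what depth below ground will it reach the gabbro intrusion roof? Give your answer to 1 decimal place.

483.4 m

Let the plane be z = a·x + b·y + c.
Well B−Well A: −586a + 124b = 0;  Well C−Well A: −959a + 444b = −334.
Solving gives a = −0.29317, b = −1.38548.
Then c = 609 − a·666 − b·-116 = 643.54.
At (61, 226): z_contact = −17.88 − 313.12 + 643.54 = 312.54 m.
Depth below ground = 795.9 − 312.54 = 483.4 m.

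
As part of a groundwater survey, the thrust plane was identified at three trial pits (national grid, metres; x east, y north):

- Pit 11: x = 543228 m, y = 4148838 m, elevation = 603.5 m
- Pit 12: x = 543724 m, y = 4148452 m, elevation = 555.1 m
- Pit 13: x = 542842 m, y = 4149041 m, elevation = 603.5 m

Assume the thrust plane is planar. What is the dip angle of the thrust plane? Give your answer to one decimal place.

23.6°

Let the plane be z = a·x + b·y + c.
Pit 12−Pit 11: 496a − 386b = −48.4;  Pit 13−Pit 11: −386a + 203b = 0.
Solving gives a = 0.20339, b = 0.38674.
Gradient magnitude |∇z| = √(a² + b²) = √(0.04137 + 0.14956) = 0.43696.
True dip = arctan(0.43696) = 23.6°, dipping toward SSW (azimuth ≈ 208°).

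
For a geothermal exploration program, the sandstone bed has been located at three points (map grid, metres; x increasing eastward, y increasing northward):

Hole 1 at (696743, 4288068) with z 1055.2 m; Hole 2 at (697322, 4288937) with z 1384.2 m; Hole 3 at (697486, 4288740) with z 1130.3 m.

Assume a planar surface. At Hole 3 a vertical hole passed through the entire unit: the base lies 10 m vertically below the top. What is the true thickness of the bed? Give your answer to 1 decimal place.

7.1 m

Let the plane be z = a·x + b·y + c.
Hole 2−Hole 1: 579a + 869b = 329;  Hole 3−Hole 1: 743a + 672b = 75.1.
Solving gives a = −0.60732, b = 0.78324.
|∇z| = √(a²+b²) = 0.99112, so dip δ = arctan(0.99112) = 44.74°.
True thickness = vertical thickness × cos δ = 10 × cos 44.74° = 7.1 m.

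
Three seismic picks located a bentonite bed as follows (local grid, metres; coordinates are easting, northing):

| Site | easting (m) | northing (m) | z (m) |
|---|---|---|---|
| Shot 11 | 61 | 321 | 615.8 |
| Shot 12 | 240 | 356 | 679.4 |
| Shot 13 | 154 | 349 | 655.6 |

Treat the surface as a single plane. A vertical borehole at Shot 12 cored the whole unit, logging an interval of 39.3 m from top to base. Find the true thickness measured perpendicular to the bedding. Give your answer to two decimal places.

Two edge vectors: Shot 11→Shot 12 = (179, 35, 63.6), Shot 11→Shot 13 = (93, 28, 39.8).
Normal n = (Shot 11→Shot 12) × (Shot 11→Shot 13) = (-387.8, -1209.4, 1757).
So ∂z/∂easting = −n_x/n_z = 0.22072 and ∂z/∂northing = −n_y/n_z = 0.68833.
|∇z| = √(a²+b²) = 0.72285, so dip δ = arctan(0.72285) = 35.86°.
True thickness = vertical thickness × cos δ = 39.3 × cos 35.86° = 31.85 m.

31.85 m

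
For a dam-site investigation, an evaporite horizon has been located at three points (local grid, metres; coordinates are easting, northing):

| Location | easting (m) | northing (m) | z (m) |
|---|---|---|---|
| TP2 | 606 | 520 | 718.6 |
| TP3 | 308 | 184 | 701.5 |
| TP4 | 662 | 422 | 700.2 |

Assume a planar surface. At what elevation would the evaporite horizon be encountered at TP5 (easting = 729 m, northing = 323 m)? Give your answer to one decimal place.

Let the plane be z = a·easting + b·northing + c.
TP3−TP2: −298a − 336b = −17.1;  TP4−TP2: 56a − 98b = −18.4.
Solving gives a = −0.09385, b = 0.13413.
Then c = 718.6 − a·606 − b·520 = 705.73.
At (729, 323): z = −68.4 + 43.3 + 705.73 = 680.6 m.

680.6 m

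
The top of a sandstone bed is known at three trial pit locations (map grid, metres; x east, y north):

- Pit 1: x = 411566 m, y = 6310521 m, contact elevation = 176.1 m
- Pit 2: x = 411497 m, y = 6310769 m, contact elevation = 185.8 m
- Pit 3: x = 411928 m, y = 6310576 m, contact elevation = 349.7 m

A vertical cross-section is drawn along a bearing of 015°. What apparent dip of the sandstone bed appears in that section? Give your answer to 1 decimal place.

15.5°

Two edge vectors: Pit 1→Pit 2 = (-69, 248, 9.7), Pit 1→Pit 3 = (362, 55, 173.6).
Normal n = (Pit 1→Pit 2) × (Pit 1→Pit 3) = (42519.3, 15489.8, -93571).
So ∂z/∂x = −n_x/n_z = 0.45441 and ∂z/∂y = −n_y/n_z = 0.16554.
Unit vector along 015° is (sin 15°, cos 15°) = (0.2588, 0.9659).
Slope in that direction = a·(0.2588) + b·(0.9659) = 0.27751.
Apparent dip = arctan|0.27751| = 15.5° (true dip is 25.8°, so apparent ≤ true as expected).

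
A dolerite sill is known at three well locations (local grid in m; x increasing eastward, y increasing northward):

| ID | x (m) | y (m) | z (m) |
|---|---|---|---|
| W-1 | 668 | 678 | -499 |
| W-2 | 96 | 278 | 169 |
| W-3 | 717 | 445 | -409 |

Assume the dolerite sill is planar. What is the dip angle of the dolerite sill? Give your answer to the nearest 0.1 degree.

43.7°

Let the plane be z = a·x + b·y + c.
W-2−W-1: −572a − 400b = 668;  W-3−W-1: 49a − 233b = 90.
Solving gives a = −0.78262, b = −0.55085.
Gradient magnitude |∇z| = √(a² + b²) = √(0.61250 + 0.30344) = 0.95704.
True dip = arctan(0.95704) = 43.7°, dipping toward NE (azimuth ≈ 055°).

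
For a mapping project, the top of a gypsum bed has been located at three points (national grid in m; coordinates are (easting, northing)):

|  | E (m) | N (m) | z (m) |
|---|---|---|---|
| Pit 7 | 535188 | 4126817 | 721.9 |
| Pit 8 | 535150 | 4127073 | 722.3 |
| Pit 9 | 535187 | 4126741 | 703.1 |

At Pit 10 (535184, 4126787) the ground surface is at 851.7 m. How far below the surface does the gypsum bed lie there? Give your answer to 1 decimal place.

142.7 m

Two edge vectors: Pit 7→Pit 8 = (-38, 256, 0.4), Pit 7→Pit 9 = (-1, -76, -18.8).
Normal n = (Pit 7→Pit 8) × (Pit 7→Pit 9) = (-4782.4, -714.8, 3144).
So ∂z/∂E = −n_x/n_z = 1.521119593 and ∂z/∂N = −n_y/n_z = 0.227353690.
Intercept c from Pit 7: 721.9 − 814084.95 − 938247.07 = −1751610.12.
At (535184, 4126787): z_contact = 814078.87 + 938240.25 − 1751610.12 = 708.99 m.
Depth below ground = 851.7 − 708.99 = 142.7 m.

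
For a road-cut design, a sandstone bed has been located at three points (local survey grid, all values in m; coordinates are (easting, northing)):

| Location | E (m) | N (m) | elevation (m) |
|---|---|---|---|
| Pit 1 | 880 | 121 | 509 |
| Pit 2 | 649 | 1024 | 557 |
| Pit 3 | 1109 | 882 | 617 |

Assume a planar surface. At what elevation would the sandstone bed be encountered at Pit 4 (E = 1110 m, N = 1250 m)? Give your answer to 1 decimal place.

Two edge vectors: Pit 1→Pit 2 = (-231, 903, 48), Pit 1→Pit 3 = (229, 761, 108).
Normal n = (Pit 1→Pit 2) × (Pit 1→Pit 3) = (60996, 35940, -382578).
So ∂z/∂E = −n_x/n_z = 0.159434 and ∂z/∂N = −n_y/n_z = 0.093942.
Intercept c from Pit 1: 509 − 140.30 − 11.37 = 357.33.
At (1110, 1250): z = 177.0 + 117.4 + 357.33 = 651.7 m.

651.7 m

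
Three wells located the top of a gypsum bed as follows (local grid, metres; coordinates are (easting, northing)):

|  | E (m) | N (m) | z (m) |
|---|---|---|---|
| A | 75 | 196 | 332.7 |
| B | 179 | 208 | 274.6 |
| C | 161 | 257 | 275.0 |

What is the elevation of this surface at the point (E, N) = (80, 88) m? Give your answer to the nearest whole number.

Two edge vectors: A→B = (104, 12, -58.1), A→C = (86, 61, -57.7).
Normal n = (A→B) × (A→C) = (2851.7, 1004.2, 5312).
So ∂z/∂E = −n_x/n_z = −0.53684 and ∂z/∂N = −n_y/n_z = −0.18904.
Intercept c from A: 332.7 + 40.26 + 37.05 = 410.02.
At (80, 88): z = −42.9 − 16.6 + 410.02 = 350.4 m.

350 m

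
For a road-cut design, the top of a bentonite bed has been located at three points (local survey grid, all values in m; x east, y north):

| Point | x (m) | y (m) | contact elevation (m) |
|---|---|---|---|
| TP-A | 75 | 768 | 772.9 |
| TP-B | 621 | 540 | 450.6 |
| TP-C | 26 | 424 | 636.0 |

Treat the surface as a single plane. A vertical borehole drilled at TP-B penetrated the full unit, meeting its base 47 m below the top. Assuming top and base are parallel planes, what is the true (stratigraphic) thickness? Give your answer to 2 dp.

Two edge vectors: TP-A→TP-B = (546, -228, -322.3), TP-A→TP-C = (-49, -344, -136.9).
Normal n = (TP-A→TP-B) × (TP-A→TP-C) = (-79658, 90540.1, -198996).
So ∂z/∂x = −n_x/n_z = −0.40030 and ∂z/∂y = −n_y/n_z = 0.45498.
|∇z| = √(a²+b²) = 0.60601, so dip δ = arctan(0.60601) = 31.22°.
True thickness = vertical thickness × cos δ = 47 × cos 31.22° = 40.20 m.

40.20 m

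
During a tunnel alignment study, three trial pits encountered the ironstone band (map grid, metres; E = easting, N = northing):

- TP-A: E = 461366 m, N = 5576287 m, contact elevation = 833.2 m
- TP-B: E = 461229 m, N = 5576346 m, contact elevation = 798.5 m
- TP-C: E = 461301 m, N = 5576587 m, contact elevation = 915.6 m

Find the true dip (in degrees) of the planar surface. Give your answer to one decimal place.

Let the plane be z = a·E + b·N + c.
TP-B−TP-A: −137a + 59b = −34.7;  TP-C−TP-A: −65a + 300b = 82.4.
Solving gives a = 0.40981, b = 0.36346.
Gradient magnitude |∇z| = √(a² + b²) = √(0.16794 + 0.13210) = 0.54777.
True dip = arctan(0.54777) = 28.7°, dipping toward SW (azimuth ≈ 228°).

28.7°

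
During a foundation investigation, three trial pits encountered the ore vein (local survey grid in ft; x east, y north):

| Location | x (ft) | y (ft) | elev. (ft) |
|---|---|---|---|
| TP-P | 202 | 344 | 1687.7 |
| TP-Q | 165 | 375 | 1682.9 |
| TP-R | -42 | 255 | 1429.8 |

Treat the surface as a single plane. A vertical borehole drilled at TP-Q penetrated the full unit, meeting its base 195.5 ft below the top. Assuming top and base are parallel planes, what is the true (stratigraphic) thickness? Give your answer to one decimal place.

Let the plane be z = a·x + b·y + c.
TP-Q−TP-P: −37a + 31b = −4.8;  TP-R−TP-P: −244a − 89b = −257.9.
Solving gives a = 0.77573, b = 0.77103.
|∇z| = √(a²+b²) = 1.09373, so dip δ = arctan(1.09373) = 47.56°.
True thickness = vertical thickness × cos δ = 195.5 × cos 47.56° = 131.9 ft.

131.9 ft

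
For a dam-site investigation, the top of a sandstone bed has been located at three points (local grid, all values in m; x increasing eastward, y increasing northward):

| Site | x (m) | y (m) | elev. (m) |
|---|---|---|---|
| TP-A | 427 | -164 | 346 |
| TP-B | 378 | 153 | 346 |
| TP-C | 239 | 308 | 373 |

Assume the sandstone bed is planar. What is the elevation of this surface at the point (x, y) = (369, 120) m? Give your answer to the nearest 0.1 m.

Two edge vectors: TP-A→TP-B = (-49, 317, 0), TP-A→TP-C = (-188, 472, 27).
Normal n = (TP-A→TP-B) × (TP-A→TP-C) = (8559, 1323, 36468).
So ∂z/∂x = −n_x/n_z = −0.23470 and ∂z/∂y = −n_y/n_z = −0.03628.
Intercept c from TP-A: 346 + 100.22 − 5.95 = 440.27.
At (369, 120): z = −86.6 − 4.4 + 440.27 = 349.3 m.

349.3 m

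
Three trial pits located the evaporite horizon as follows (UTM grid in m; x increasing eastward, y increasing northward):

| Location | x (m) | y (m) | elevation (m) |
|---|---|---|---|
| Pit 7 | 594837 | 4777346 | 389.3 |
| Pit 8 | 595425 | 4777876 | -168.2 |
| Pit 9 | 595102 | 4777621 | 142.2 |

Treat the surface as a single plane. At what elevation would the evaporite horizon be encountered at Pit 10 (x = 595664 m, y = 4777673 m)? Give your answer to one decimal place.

Two edge vectors: Pit 7→Pit 8 = (588, 530, -557.5), Pit 7→Pit 9 = (265, 275, -247.1).
Normal n = (Pit 7→Pit 8) × (Pit 7→Pit 9) = (22349.5, -2442.7, 21250).
So ∂z/∂x = −n_x/n_z = −1.051741176 and ∂z/∂y = −n_y/n_z = 0.114950588.
Intercept c from Pit 7: 389.3 + 625614.57 − 549158.73 = 76845.13.
At (595664, 4777673): z = −626484.4 + 549196.3 + 76845.13 = -442.9 m.

-442.9 m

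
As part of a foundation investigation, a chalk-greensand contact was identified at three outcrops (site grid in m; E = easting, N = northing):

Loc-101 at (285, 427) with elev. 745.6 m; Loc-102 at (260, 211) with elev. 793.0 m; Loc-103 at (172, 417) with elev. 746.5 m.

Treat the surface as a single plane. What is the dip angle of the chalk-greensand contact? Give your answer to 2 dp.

Let the plane be z = a·E + b·N + c.
Loc-102−Loc-101: −25a − 216b = 47.4;  Loc-103−Loc-101: −113a − 10b = 0.9.
Solving gives a = 0.01157, b = −0.22078.
Gradient magnitude |∇z| = √(a² + b²) = √(0.00013 + 0.04875) = 0.22109.
True dip = arctan(0.22109) = 12.47°, dipping toward N (azimuth ≈ 357°).

12.47°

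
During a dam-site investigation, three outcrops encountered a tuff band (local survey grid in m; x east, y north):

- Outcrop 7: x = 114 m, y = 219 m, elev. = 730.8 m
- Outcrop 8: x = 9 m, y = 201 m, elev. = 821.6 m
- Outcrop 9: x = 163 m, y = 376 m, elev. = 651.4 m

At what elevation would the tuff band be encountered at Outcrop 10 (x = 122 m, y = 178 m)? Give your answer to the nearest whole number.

734 m

Two edge vectors: Outcrop 7→Outcrop 8 = (-105, -18, 90.8), Outcrop 7→Outcrop 9 = (49, 157, -79.4).
Normal n = (Outcrop 7→Outcrop 8) × (Outcrop 7→Outcrop 9) = (-12826.4, -3887.8, -15603).
So ∂z/∂x = −n_x/n_z = −0.82205 and ∂z/∂y = −n_y/n_z = −0.24917.
Intercept c from Outcrop 7: 730.8 + 93.71 + 54.57 = 879.08.
At (122, 178): z = −100.3 − 44.4 + 879.08 = 734.4 m.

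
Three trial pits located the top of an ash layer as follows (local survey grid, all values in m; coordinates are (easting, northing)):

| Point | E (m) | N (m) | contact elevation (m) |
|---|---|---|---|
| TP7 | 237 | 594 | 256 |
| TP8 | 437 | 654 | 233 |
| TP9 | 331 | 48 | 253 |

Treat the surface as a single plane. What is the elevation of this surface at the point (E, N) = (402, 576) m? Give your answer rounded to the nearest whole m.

238 m

Let the plane be z = a·E + b·N + c.
TP8−TP7: 200a + 60b = −23;  TP9−TP7: 94a − 546b = −3.
Solving gives a = −0.11092, b = −0.01360.
Then c = 256 − a·237 − b·594 = 290.37.
At (402, 576): z = −44.6 − 7.8 + 290.37 = 237.9 m.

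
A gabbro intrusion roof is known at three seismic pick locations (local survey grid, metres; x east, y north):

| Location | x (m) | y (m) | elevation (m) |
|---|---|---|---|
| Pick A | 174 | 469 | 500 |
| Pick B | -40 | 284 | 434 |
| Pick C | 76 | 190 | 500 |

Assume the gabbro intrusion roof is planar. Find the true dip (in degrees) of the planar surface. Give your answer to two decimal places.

Let the plane be z = a·x + b·y + c.
Pick B−Pick A: −214a − 185b = −66;  Pick C−Pick A: −98a − 279b = 0.
Solving gives a = 0.44290, b = −0.15557.
Gradient magnitude |∇z| = √(a² + b²) = √(0.19616 + 0.02420) = 0.46943.
True dip = arctan(0.46943) = 25.15°, dipping toward WNW (azimuth ≈ 289°).

25.15°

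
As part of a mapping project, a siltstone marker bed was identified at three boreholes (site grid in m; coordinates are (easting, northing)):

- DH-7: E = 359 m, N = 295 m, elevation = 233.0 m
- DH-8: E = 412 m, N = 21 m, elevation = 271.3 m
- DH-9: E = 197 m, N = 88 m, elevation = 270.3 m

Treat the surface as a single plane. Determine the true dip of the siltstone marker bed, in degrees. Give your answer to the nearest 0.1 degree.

Let the plane be z = a·E + b·N + c.
DH-8−DH-7: 53a − 274b = 38.3;  DH-9−DH-7: −162a − 207b = 37.3.
Solving gives a = −0.04140, b = −0.14779.
Gradient magnitude |∇z| = √(a² + b²) = √(0.00171 + 0.02184) = 0.15348.
True dip = arctan(0.15348) = 8.7°, dipping toward NNE (azimuth ≈ 016°).

8.7°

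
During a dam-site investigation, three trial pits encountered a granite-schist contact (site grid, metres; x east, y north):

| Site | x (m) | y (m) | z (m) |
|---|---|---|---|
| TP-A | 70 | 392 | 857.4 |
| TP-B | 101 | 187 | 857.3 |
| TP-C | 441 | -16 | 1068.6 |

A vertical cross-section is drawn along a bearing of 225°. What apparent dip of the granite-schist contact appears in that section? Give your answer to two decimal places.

29.11°

Two edge vectors: TP-A→TP-B = (31, -205, -0.1), TP-A→TP-C = (371, -408, 211.2).
Normal n = (TP-A→TP-B) × (TP-A→TP-C) = (-43336.8, -6584.3, 63407).
So ∂z/∂x = −n_x/n_z = 0.68347 and ∂z/∂y = −n_y/n_z = 0.10384.
Unit vector along 225° is (sin 225°, cos 225°) = (-0.7071, -0.7071).
Slope in that direction = a·(-0.7071) + b·(-0.7071) = −0.55671.
Apparent dip = arctan|0.55671| = 29.11° (true dip is 34.7°, so apparent ≤ true as expected).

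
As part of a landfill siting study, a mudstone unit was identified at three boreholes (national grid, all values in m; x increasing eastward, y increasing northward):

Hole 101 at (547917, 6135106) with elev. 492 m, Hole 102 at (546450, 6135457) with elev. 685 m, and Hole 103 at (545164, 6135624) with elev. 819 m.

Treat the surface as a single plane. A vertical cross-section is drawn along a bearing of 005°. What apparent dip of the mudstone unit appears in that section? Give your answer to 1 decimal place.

Let the plane be z = a·x + b·y + c.
Hole 102−Hole 101: −1467a + 351b = 193;  Hole 103−Hole 101: −2753a + 518b = 327.
Solving gives a = −0.07172, b = 0.25010.
Unit vector along 005° is (sin 5°, cos 5°) = (0.0872, 0.9962).
Slope in that direction = a·(0.0872) + b·(0.9962) = 0.24290.
Apparent dip = arctan|0.24290| = 13.7° (true dip is 14.6°, so apparent ≤ true as expected).

13.7°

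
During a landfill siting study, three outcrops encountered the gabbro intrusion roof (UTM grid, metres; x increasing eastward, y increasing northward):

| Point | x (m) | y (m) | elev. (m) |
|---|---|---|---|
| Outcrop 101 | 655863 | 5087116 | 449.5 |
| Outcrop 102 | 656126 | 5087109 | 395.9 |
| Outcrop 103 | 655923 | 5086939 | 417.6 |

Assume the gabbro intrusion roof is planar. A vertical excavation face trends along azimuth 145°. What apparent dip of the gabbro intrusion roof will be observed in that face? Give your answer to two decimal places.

11.70°

Let the plane be z = a·x + b·y + c.
Outcrop 102−Outcrop 101: 263a − 7b = −53.6;  Outcrop 103−Outcrop 101: 60a − 177b = −31.9.
Solving gives a = −0.20082, b = 0.11215.
Unit vector along 145° is (sin 145°, cos 145°) = (0.5736, -0.8192).
Slope in that direction = a·(0.5736) + b·(-0.8192) = −0.20705.
Apparent dip = arctan|0.20705| = 11.70° (true dip is 13.0°, so apparent ≤ true as expected).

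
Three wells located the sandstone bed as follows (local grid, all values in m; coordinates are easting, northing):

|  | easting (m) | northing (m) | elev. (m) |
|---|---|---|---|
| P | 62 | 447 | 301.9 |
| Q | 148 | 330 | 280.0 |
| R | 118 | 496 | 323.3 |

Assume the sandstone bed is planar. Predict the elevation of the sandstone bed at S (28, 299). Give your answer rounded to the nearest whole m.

Let the plane be z = a·easting + b·northing + c.
Q−P: 86a − 117b = −21.9;  R−P: 56a + 49b = 21.4.
Solving gives a = 0.13289, b = 0.28486.
Then c = 301.9 − a·62 − b·447 = 166.33.
At (28, 299): z = 3.7 + 85.2 + 166.33 = 255.2 m.

255 m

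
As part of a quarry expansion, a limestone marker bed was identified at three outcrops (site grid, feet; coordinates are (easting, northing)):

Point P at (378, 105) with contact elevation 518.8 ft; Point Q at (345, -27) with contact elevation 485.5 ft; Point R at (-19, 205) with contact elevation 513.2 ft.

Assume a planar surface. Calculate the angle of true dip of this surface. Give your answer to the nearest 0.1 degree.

13.8°

Two edge vectors: Point P→Point Q = (-33, -132, -33.3), Point P→Point R = (-397, 100, -5.6).
Normal n = (Point P→Point Q) × (Point P→Point R) = (4069.2, 13035.3, -55704).
So ∂z/∂E = −n_x/n_z = 0.07305 and ∂z/∂N = −n_y/n_z = 0.23401.
Gradient magnitude |∇z| = √(a² + b²) = √(0.00534 + 0.05476) = 0.24515.
True dip = arctan(0.24515) = 13.8°, dipping toward SSW (azimuth ≈ 197°).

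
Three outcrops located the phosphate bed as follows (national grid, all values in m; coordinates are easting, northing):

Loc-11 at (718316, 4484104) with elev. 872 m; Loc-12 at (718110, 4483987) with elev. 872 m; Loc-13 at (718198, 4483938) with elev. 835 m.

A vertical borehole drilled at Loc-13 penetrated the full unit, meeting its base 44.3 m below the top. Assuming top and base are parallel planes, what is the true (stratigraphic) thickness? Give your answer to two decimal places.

40.70 m

Two edge vectors: Loc-11→Loc-12 = (-206, -117, 0), Loc-11→Loc-13 = (-118, -166, -37).
Normal n = (Loc-11→Loc-12) × (Loc-11→Loc-13) = (4329, -7622, 20390).
So ∂z/∂easting = −n_x/n_z = −0.21231 and ∂z/∂northing = −n_y/n_z = 0.37381.
|∇z| = √(a²+b²) = 0.42990, so dip δ = arctan(0.42990) = 23.26°.
True thickness = vertical thickness × cos δ = 44.3 × cos 23.26° = 40.70 m.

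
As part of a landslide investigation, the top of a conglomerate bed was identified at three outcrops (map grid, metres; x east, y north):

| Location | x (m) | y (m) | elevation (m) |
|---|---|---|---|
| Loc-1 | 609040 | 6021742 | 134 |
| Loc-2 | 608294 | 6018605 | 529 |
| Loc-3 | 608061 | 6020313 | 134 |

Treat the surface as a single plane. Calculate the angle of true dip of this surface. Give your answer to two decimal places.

Two edge vectors: Loc-1→Loc-2 = (-746, -3137, 395), Loc-1→Loc-3 = (-979, -1429, 0).
Normal n = (Loc-1→Loc-2) × (Loc-1→Loc-3) = (564455, -386705, -2005089).
So ∂z/∂x = −n_x/n_z = 0.28151 and ∂z/∂y = −n_y/n_z = −0.19286.
Gradient magnitude |∇z| = √(a² + b²) = √(0.07925 + 0.03720) = 0.34124.
True dip = arctan(0.34124) = 18.84°, dipping toward NW (azimuth ≈ 304°).

18.84°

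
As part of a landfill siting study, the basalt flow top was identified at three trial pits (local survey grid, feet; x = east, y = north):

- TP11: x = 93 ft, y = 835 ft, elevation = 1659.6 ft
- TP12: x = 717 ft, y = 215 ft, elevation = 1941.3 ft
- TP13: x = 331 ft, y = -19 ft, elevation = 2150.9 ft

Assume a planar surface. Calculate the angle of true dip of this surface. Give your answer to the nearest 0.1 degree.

32.8°

Let the plane be z = a·x + b·y + c.
TP12−TP11: 624a − 620b = 281.7;  TP13−TP11: 238a − 854b = 491.3.
Solving gives a = −0.16618, b = −0.62160.
Gradient magnitude |∇z| = √(a² + b²) = √(0.02761 + 0.38639) = 0.64343.
True dip = arctan(0.64343) = 32.8°, dipping toward NNE (azimuth ≈ 015°).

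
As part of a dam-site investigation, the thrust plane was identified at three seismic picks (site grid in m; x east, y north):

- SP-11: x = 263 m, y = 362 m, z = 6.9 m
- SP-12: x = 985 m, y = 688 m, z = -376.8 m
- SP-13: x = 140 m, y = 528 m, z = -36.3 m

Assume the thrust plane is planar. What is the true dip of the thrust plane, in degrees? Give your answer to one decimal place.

Let the plane be z = a·x + b·y + c.
SP-12−SP-11: 722a + 326b = −383.7;  SP-13−SP-11: −123a + 166b = −43.2.
Solving gives a = −0.31017, b = −0.49006.
Gradient magnitude |∇z| = √(a² + b²) = √(0.09620 + 0.24016) = 0.57997.
True dip = arctan(0.57997) = 30.1°, dipping toward NNE (azimuth ≈ 032°).

30.1°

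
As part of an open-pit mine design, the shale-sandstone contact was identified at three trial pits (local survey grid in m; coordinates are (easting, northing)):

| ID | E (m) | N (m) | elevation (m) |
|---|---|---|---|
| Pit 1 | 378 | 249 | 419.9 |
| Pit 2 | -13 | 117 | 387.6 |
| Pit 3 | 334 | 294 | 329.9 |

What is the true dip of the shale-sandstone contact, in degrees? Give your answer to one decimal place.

57.2°

Let the plane be z = a·E + b·N + c.
Pit 2−Pit 1: −391a − 132b = −32.3;  Pit 3−Pit 1: −44a + 45b = −90.
Solving gives a = 0.56973, b = −1.44293.
Gradient magnitude |∇z| = √(a² + b²) = √(0.32460 + 2.08204) = 1.55133.
True dip = arctan(1.55133) = 57.2°, dipping toward NNW (azimuth ≈ 338°).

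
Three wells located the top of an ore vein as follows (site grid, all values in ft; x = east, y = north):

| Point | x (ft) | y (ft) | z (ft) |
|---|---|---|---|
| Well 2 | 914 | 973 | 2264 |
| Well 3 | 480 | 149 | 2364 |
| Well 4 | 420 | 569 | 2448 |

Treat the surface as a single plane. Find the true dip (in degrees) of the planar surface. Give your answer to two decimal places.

Two edge vectors: Well 2→Well 3 = (-434, -824, 100), Well 2→Well 4 = (-494, -404, 184).
Normal n = (Well 2→Well 3) × (Well 2→Well 4) = (-111216, 30456, -231720).
So ∂z/∂x = −n_x/n_z = −0.47996 and ∂z/∂y = −n_y/n_z = 0.13143.
Gradient magnitude |∇z| = √(a² + b²) = √(0.23036 + 0.01728) = 0.49763.
True dip = arctan(0.49763) = 26.46°, dipping toward ESE (azimuth ≈ 105°).

26.46°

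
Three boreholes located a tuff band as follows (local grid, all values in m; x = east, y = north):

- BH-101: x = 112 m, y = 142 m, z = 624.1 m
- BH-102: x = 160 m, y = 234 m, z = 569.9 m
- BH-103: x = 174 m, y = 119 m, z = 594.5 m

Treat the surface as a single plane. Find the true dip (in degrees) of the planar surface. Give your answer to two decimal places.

Let the plane be z = a·x + b·y + c.
BH-102−BH-101: 48a + 92b = −54.2;  BH-103−BH-101: 62a − 23b = −29.6.
Solving gives a = −0.58311, b = −0.28490.
Gradient magnitude |∇z| = √(a² + b²) = √(0.34002 + 0.08117) = 0.64899.
True dip = arctan(0.64899) = 32.98°, dipping toward ENE (azimuth ≈ 064°).

32.98°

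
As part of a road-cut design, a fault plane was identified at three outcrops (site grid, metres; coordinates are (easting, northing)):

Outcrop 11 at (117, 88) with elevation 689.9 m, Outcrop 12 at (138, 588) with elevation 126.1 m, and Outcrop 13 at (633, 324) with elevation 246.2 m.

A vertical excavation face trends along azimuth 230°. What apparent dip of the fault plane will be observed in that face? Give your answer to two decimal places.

Two edge vectors: Outcrop 11→Outcrop 12 = (21, 500, -563.8), Outcrop 11→Outcrop 13 = (516, 236, -443.7).
Normal n = (Outcrop 11→Outcrop 12) × (Outcrop 11→Outcrop 13) = (-88793.2, -281603.1, -253044).
So ∂z/∂E = −n_x/n_z = −0.35090 and ∂z/∂N = −n_y/n_z = −1.11286.
Unit vector along 230° is (sin 230°, cos 230°) = (-0.7660, -0.6428).
Slope in that direction = a·(-0.7660) + b·(-0.6428) = 0.98414.
Apparent dip = arctan|0.98414| = 44.54° (true dip is 49.4°, so apparent ≤ true as expected).

44.54°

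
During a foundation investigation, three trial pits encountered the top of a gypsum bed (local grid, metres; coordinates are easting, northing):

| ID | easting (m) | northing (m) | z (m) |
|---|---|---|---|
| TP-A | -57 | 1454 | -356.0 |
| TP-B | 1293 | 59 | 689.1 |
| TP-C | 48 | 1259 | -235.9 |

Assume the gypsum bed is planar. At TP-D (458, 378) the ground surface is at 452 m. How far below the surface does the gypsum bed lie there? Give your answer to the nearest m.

Two edge vectors: TP-A→TP-B = (1350, -1395, 1045.1), TP-A→TP-C = (105, -195, 120.1).
Normal n = (TP-A→TP-B) × (TP-A→TP-C) = (36255, -52399.5, -116775).
So ∂z/∂easting = −n_x/n_z = 0.31047 and ∂z/∂northing = −n_y/n_z = −0.44872.
Intercept c from TP-A: -356 + 17.70 + 652.44 = 314.14.
At (458, 378): z_contact = 142.2 − 169.6 + 314.14 = 286.7 m.
Depth below ground = 452 − 286.7 = 165 m.

165 m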